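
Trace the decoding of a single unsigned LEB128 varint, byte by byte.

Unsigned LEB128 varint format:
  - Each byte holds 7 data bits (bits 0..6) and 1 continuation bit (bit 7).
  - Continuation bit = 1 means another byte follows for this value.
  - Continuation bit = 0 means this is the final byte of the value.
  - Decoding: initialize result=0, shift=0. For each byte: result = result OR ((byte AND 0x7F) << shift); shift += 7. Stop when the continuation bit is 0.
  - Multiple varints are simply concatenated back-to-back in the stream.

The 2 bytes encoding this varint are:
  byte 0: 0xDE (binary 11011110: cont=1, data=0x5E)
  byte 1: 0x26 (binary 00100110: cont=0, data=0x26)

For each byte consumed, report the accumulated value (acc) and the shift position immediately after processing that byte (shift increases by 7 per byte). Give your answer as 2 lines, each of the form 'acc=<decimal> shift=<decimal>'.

Answer: acc=94 shift=7
acc=4958 shift=14

Derivation:
byte 0=0xDE: payload=0x5E=94, contrib = 94<<0 = 94; acc -> 94, shift -> 7
byte 1=0x26: payload=0x26=38, contrib = 38<<7 = 4864; acc -> 4958, shift -> 14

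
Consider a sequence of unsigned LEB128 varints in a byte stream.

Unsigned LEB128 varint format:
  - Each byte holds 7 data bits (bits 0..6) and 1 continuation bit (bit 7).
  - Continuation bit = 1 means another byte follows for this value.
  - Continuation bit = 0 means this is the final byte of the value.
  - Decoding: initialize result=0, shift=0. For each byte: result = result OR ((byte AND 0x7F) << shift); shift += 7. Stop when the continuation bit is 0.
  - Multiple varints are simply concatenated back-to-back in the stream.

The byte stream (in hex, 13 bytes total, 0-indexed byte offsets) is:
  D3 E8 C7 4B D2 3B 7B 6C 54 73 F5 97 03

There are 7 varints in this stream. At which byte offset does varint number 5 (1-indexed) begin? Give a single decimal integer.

  byte[0]=0xD3 cont=1 payload=0x53=83: acc |= 83<<0 -> acc=83 shift=7
  byte[1]=0xE8 cont=1 payload=0x68=104: acc |= 104<<7 -> acc=13395 shift=14
  byte[2]=0xC7 cont=1 payload=0x47=71: acc |= 71<<14 -> acc=1176659 shift=21
  byte[3]=0x4B cont=0 payload=0x4B=75: acc |= 75<<21 -> acc=158463059 shift=28 [end]
Varint 1: bytes[0:4] = D3 E8 C7 4B -> value 158463059 (4 byte(s))
  byte[4]=0xD2 cont=1 payload=0x52=82: acc |= 82<<0 -> acc=82 shift=7
  byte[5]=0x3B cont=0 payload=0x3B=59: acc |= 59<<7 -> acc=7634 shift=14 [end]
Varint 2: bytes[4:6] = D2 3B -> value 7634 (2 byte(s))
  byte[6]=0x7B cont=0 payload=0x7B=123: acc |= 123<<0 -> acc=123 shift=7 [end]
Varint 3: bytes[6:7] = 7B -> value 123 (1 byte(s))
  byte[7]=0x6C cont=0 payload=0x6C=108: acc |= 108<<0 -> acc=108 shift=7 [end]
Varint 4: bytes[7:8] = 6C -> value 108 (1 byte(s))
  byte[8]=0x54 cont=0 payload=0x54=84: acc |= 84<<0 -> acc=84 shift=7 [end]
Varint 5: bytes[8:9] = 54 -> value 84 (1 byte(s))
  byte[9]=0x73 cont=0 payload=0x73=115: acc |= 115<<0 -> acc=115 shift=7 [end]
Varint 6: bytes[9:10] = 73 -> value 115 (1 byte(s))
  byte[10]=0xF5 cont=1 payload=0x75=117: acc |= 117<<0 -> acc=117 shift=7
  byte[11]=0x97 cont=1 payload=0x17=23: acc |= 23<<7 -> acc=3061 shift=14
  byte[12]=0x03 cont=0 payload=0x03=3: acc |= 3<<14 -> acc=52213 shift=21 [end]
Varint 7: bytes[10:13] = F5 97 03 -> value 52213 (3 byte(s))

Answer: 8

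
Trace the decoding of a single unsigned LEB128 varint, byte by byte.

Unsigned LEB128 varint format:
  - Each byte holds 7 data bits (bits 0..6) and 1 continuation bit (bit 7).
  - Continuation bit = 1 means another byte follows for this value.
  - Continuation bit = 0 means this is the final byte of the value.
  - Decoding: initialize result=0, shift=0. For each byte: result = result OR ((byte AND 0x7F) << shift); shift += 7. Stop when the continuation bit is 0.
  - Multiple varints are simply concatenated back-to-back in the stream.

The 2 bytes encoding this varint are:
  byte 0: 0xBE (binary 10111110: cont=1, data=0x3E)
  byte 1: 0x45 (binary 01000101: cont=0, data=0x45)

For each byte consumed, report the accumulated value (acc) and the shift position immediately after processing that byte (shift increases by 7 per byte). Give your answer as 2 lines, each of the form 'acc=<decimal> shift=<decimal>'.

byte 0=0xBE: payload=0x3E=62, contrib = 62<<0 = 62; acc -> 62, shift -> 7
byte 1=0x45: payload=0x45=69, contrib = 69<<7 = 8832; acc -> 8894, shift -> 14

Answer: acc=62 shift=7
acc=8894 shift=14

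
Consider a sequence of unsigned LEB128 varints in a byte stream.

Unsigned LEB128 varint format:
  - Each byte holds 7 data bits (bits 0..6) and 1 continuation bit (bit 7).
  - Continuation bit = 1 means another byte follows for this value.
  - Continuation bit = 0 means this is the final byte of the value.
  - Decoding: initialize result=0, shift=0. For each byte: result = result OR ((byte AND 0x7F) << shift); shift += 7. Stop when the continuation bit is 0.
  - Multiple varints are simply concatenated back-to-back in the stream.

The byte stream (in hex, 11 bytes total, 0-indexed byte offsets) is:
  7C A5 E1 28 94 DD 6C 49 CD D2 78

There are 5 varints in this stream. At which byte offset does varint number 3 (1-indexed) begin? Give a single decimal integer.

  byte[0]=0x7C cont=0 payload=0x7C=124: acc |= 124<<0 -> acc=124 shift=7 [end]
Varint 1: bytes[0:1] = 7C -> value 124 (1 byte(s))
  byte[1]=0xA5 cont=1 payload=0x25=37: acc |= 37<<0 -> acc=37 shift=7
  byte[2]=0xE1 cont=1 payload=0x61=97: acc |= 97<<7 -> acc=12453 shift=14
  byte[3]=0x28 cont=0 payload=0x28=40: acc |= 40<<14 -> acc=667813 shift=21 [end]
Varint 2: bytes[1:4] = A5 E1 28 -> value 667813 (3 byte(s))
  byte[4]=0x94 cont=1 payload=0x14=20: acc |= 20<<0 -> acc=20 shift=7
  byte[5]=0xDD cont=1 payload=0x5D=93: acc |= 93<<7 -> acc=11924 shift=14
  byte[6]=0x6C cont=0 payload=0x6C=108: acc |= 108<<14 -> acc=1781396 shift=21 [end]
Varint 3: bytes[4:7] = 94 DD 6C -> value 1781396 (3 byte(s))
  byte[7]=0x49 cont=0 payload=0x49=73: acc |= 73<<0 -> acc=73 shift=7 [end]
Varint 4: bytes[7:8] = 49 -> value 73 (1 byte(s))
  byte[8]=0xCD cont=1 payload=0x4D=77: acc |= 77<<0 -> acc=77 shift=7
  byte[9]=0xD2 cont=1 payload=0x52=82: acc |= 82<<7 -> acc=10573 shift=14
  byte[10]=0x78 cont=0 payload=0x78=120: acc |= 120<<14 -> acc=1976653 shift=21 [end]
Varint 5: bytes[8:11] = CD D2 78 -> value 1976653 (3 byte(s))

Answer: 4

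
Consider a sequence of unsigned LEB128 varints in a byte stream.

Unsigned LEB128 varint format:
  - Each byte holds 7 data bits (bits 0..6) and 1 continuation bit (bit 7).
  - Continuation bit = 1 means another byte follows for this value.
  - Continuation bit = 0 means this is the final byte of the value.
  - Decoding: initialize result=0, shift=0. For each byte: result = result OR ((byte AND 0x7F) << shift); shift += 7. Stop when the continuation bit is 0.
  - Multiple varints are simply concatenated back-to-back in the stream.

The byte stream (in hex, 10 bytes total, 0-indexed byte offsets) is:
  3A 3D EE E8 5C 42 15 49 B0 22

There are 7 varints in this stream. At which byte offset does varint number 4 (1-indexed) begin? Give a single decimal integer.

  byte[0]=0x3A cont=0 payload=0x3A=58: acc |= 58<<0 -> acc=58 shift=7 [end]
Varint 1: bytes[0:1] = 3A -> value 58 (1 byte(s))
  byte[1]=0x3D cont=0 payload=0x3D=61: acc |= 61<<0 -> acc=61 shift=7 [end]
Varint 2: bytes[1:2] = 3D -> value 61 (1 byte(s))
  byte[2]=0xEE cont=1 payload=0x6E=110: acc |= 110<<0 -> acc=110 shift=7
  byte[3]=0xE8 cont=1 payload=0x68=104: acc |= 104<<7 -> acc=13422 shift=14
  byte[4]=0x5C cont=0 payload=0x5C=92: acc |= 92<<14 -> acc=1520750 shift=21 [end]
Varint 3: bytes[2:5] = EE E8 5C -> value 1520750 (3 byte(s))
  byte[5]=0x42 cont=0 payload=0x42=66: acc |= 66<<0 -> acc=66 shift=7 [end]
Varint 4: bytes[5:6] = 42 -> value 66 (1 byte(s))
  byte[6]=0x15 cont=0 payload=0x15=21: acc |= 21<<0 -> acc=21 shift=7 [end]
Varint 5: bytes[6:7] = 15 -> value 21 (1 byte(s))
  byte[7]=0x49 cont=0 payload=0x49=73: acc |= 73<<0 -> acc=73 shift=7 [end]
Varint 6: bytes[7:8] = 49 -> value 73 (1 byte(s))
  byte[8]=0xB0 cont=1 payload=0x30=48: acc |= 48<<0 -> acc=48 shift=7
  byte[9]=0x22 cont=0 payload=0x22=34: acc |= 34<<7 -> acc=4400 shift=14 [end]
Varint 7: bytes[8:10] = B0 22 -> value 4400 (2 byte(s))

Answer: 5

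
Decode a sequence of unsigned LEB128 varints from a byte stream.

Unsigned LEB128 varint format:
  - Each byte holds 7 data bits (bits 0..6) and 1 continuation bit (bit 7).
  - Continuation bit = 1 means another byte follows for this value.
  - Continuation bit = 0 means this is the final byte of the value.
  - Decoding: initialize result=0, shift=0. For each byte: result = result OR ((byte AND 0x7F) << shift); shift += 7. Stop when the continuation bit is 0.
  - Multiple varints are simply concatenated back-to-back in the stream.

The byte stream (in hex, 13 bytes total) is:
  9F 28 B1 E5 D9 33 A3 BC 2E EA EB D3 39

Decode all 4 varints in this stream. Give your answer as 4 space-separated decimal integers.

  byte[0]=0x9F cont=1 payload=0x1F=31: acc |= 31<<0 -> acc=31 shift=7
  byte[1]=0x28 cont=0 payload=0x28=40: acc |= 40<<7 -> acc=5151 shift=14 [end]
Varint 1: bytes[0:2] = 9F 28 -> value 5151 (2 byte(s))
  byte[2]=0xB1 cont=1 payload=0x31=49: acc |= 49<<0 -> acc=49 shift=7
  byte[3]=0xE5 cont=1 payload=0x65=101: acc |= 101<<7 -> acc=12977 shift=14
  byte[4]=0xD9 cont=1 payload=0x59=89: acc |= 89<<14 -> acc=1471153 shift=21
  byte[5]=0x33 cont=0 payload=0x33=51: acc |= 51<<21 -> acc=108425905 shift=28 [end]
Varint 2: bytes[2:6] = B1 E5 D9 33 -> value 108425905 (4 byte(s))
  byte[6]=0xA3 cont=1 payload=0x23=35: acc |= 35<<0 -> acc=35 shift=7
  byte[7]=0xBC cont=1 payload=0x3C=60: acc |= 60<<7 -> acc=7715 shift=14
  byte[8]=0x2E cont=0 payload=0x2E=46: acc |= 46<<14 -> acc=761379 shift=21 [end]
Varint 3: bytes[6:9] = A3 BC 2E -> value 761379 (3 byte(s))
  byte[9]=0xEA cont=1 payload=0x6A=106: acc |= 106<<0 -> acc=106 shift=7
  byte[10]=0xEB cont=1 payload=0x6B=107: acc |= 107<<7 -> acc=13802 shift=14
  byte[11]=0xD3 cont=1 payload=0x53=83: acc |= 83<<14 -> acc=1373674 shift=21
  byte[12]=0x39 cont=0 payload=0x39=57: acc |= 57<<21 -> acc=120911338 shift=28 [end]
Varint 4: bytes[9:13] = EA EB D3 39 -> value 120911338 (4 byte(s))

Answer: 5151 108425905 761379 120911338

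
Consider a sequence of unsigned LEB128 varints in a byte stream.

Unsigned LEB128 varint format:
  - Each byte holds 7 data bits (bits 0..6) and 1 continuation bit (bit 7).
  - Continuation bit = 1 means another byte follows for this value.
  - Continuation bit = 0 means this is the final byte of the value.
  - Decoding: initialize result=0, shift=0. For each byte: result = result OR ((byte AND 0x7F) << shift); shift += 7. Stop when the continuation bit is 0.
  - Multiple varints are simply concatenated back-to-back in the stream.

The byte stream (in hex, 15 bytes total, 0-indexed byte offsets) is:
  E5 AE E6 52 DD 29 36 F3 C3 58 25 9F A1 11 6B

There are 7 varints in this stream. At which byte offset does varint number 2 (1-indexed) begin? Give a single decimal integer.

Answer: 4

Derivation:
  byte[0]=0xE5 cont=1 payload=0x65=101: acc |= 101<<0 -> acc=101 shift=7
  byte[1]=0xAE cont=1 payload=0x2E=46: acc |= 46<<7 -> acc=5989 shift=14
  byte[2]=0xE6 cont=1 payload=0x66=102: acc |= 102<<14 -> acc=1677157 shift=21
  byte[3]=0x52 cont=0 payload=0x52=82: acc |= 82<<21 -> acc=173643621 shift=28 [end]
Varint 1: bytes[0:4] = E5 AE E6 52 -> value 173643621 (4 byte(s))
  byte[4]=0xDD cont=1 payload=0x5D=93: acc |= 93<<0 -> acc=93 shift=7
  byte[5]=0x29 cont=0 payload=0x29=41: acc |= 41<<7 -> acc=5341 shift=14 [end]
Varint 2: bytes[4:6] = DD 29 -> value 5341 (2 byte(s))
  byte[6]=0x36 cont=0 payload=0x36=54: acc |= 54<<0 -> acc=54 shift=7 [end]
Varint 3: bytes[6:7] = 36 -> value 54 (1 byte(s))
  byte[7]=0xF3 cont=1 payload=0x73=115: acc |= 115<<0 -> acc=115 shift=7
  byte[8]=0xC3 cont=1 payload=0x43=67: acc |= 67<<7 -> acc=8691 shift=14
  byte[9]=0x58 cont=0 payload=0x58=88: acc |= 88<<14 -> acc=1450483 shift=21 [end]
Varint 4: bytes[7:10] = F3 C3 58 -> value 1450483 (3 byte(s))
  byte[10]=0x25 cont=0 payload=0x25=37: acc |= 37<<0 -> acc=37 shift=7 [end]
Varint 5: bytes[10:11] = 25 -> value 37 (1 byte(s))
  byte[11]=0x9F cont=1 payload=0x1F=31: acc |= 31<<0 -> acc=31 shift=7
  byte[12]=0xA1 cont=1 payload=0x21=33: acc |= 33<<7 -> acc=4255 shift=14
  byte[13]=0x11 cont=0 payload=0x11=17: acc |= 17<<14 -> acc=282783 shift=21 [end]
Varint 6: bytes[11:14] = 9F A1 11 -> value 282783 (3 byte(s))
  byte[14]=0x6B cont=0 payload=0x6B=107: acc |= 107<<0 -> acc=107 shift=7 [end]
Varint 7: bytes[14:15] = 6B -> value 107 (1 byte(s))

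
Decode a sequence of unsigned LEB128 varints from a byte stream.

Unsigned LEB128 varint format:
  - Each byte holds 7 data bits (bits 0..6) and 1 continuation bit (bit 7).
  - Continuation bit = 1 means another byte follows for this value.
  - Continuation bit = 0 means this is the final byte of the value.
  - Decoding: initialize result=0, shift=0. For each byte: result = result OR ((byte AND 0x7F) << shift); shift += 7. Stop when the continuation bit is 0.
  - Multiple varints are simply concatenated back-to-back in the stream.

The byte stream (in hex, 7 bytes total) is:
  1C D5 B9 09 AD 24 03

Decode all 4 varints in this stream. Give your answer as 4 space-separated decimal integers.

Answer: 28 154837 4653 3

Derivation:
  byte[0]=0x1C cont=0 payload=0x1C=28: acc |= 28<<0 -> acc=28 shift=7 [end]
Varint 1: bytes[0:1] = 1C -> value 28 (1 byte(s))
  byte[1]=0xD5 cont=1 payload=0x55=85: acc |= 85<<0 -> acc=85 shift=7
  byte[2]=0xB9 cont=1 payload=0x39=57: acc |= 57<<7 -> acc=7381 shift=14
  byte[3]=0x09 cont=0 payload=0x09=9: acc |= 9<<14 -> acc=154837 shift=21 [end]
Varint 2: bytes[1:4] = D5 B9 09 -> value 154837 (3 byte(s))
  byte[4]=0xAD cont=1 payload=0x2D=45: acc |= 45<<0 -> acc=45 shift=7
  byte[5]=0x24 cont=0 payload=0x24=36: acc |= 36<<7 -> acc=4653 shift=14 [end]
Varint 3: bytes[4:6] = AD 24 -> value 4653 (2 byte(s))
  byte[6]=0x03 cont=0 payload=0x03=3: acc |= 3<<0 -> acc=3 shift=7 [end]
Varint 4: bytes[6:7] = 03 -> value 3 (1 byte(s))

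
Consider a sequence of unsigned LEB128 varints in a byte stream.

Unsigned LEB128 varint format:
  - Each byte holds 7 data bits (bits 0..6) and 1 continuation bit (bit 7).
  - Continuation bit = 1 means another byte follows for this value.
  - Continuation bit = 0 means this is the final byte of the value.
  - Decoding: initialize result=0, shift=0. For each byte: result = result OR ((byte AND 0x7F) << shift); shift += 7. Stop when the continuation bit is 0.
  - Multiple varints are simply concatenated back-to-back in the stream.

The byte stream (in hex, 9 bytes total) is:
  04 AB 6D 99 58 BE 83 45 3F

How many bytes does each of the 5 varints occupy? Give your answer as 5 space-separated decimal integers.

Answer: 1 2 2 3 1

Derivation:
  byte[0]=0x04 cont=0 payload=0x04=4: acc |= 4<<0 -> acc=4 shift=7 [end]
Varint 1: bytes[0:1] = 04 -> value 4 (1 byte(s))
  byte[1]=0xAB cont=1 payload=0x2B=43: acc |= 43<<0 -> acc=43 shift=7
  byte[2]=0x6D cont=0 payload=0x6D=109: acc |= 109<<7 -> acc=13995 shift=14 [end]
Varint 2: bytes[1:3] = AB 6D -> value 13995 (2 byte(s))
  byte[3]=0x99 cont=1 payload=0x19=25: acc |= 25<<0 -> acc=25 shift=7
  byte[4]=0x58 cont=0 payload=0x58=88: acc |= 88<<7 -> acc=11289 shift=14 [end]
Varint 3: bytes[3:5] = 99 58 -> value 11289 (2 byte(s))
  byte[5]=0xBE cont=1 payload=0x3E=62: acc |= 62<<0 -> acc=62 shift=7
  byte[6]=0x83 cont=1 payload=0x03=3: acc |= 3<<7 -> acc=446 shift=14
  byte[7]=0x45 cont=0 payload=0x45=69: acc |= 69<<14 -> acc=1130942 shift=21 [end]
Varint 4: bytes[5:8] = BE 83 45 -> value 1130942 (3 byte(s))
  byte[8]=0x3F cont=0 payload=0x3F=63: acc |= 63<<0 -> acc=63 shift=7 [end]
Varint 5: bytes[8:9] = 3F -> value 63 (1 byte(s))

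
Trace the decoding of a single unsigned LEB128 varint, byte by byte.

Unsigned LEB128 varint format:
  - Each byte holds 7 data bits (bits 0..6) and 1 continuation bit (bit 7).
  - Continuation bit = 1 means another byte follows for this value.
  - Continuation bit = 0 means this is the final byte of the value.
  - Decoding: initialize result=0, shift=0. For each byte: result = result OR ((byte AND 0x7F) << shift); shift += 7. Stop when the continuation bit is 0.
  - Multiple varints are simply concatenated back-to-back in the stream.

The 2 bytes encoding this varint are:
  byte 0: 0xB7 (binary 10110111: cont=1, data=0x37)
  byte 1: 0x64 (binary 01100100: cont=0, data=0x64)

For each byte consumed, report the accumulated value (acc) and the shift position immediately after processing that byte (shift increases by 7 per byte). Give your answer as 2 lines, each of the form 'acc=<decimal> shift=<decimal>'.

byte 0=0xB7: payload=0x37=55, contrib = 55<<0 = 55; acc -> 55, shift -> 7
byte 1=0x64: payload=0x64=100, contrib = 100<<7 = 12800; acc -> 12855, shift -> 14

Answer: acc=55 shift=7
acc=12855 shift=14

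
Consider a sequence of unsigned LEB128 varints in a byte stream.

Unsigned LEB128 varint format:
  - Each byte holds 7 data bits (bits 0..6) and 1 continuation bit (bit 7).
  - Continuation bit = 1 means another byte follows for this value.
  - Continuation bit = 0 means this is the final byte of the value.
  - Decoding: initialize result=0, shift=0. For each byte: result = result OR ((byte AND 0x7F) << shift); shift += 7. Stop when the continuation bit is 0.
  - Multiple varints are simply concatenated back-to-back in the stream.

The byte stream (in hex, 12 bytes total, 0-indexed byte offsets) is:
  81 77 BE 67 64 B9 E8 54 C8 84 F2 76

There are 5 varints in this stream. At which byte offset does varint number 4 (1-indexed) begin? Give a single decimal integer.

Answer: 5

Derivation:
  byte[0]=0x81 cont=1 payload=0x01=1: acc |= 1<<0 -> acc=1 shift=7
  byte[1]=0x77 cont=0 payload=0x77=119: acc |= 119<<7 -> acc=15233 shift=14 [end]
Varint 1: bytes[0:2] = 81 77 -> value 15233 (2 byte(s))
  byte[2]=0xBE cont=1 payload=0x3E=62: acc |= 62<<0 -> acc=62 shift=7
  byte[3]=0x67 cont=0 payload=0x67=103: acc |= 103<<7 -> acc=13246 shift=14 [end]
Varint 2: bytes[2:4] = BE 67 -> value 13246 (2 byte(s))
  byte[4]=0x64 cont=0 payload=0x64=100: acc |= 100<<0 -> acc=100 shift=7 [end]
Varint 3: bytes[4:5] = 64 -> value 100 (1 byte(s))
  byte[5]=0xB9 cont=1 payload=0x39=57: acc |= 57<<0 -> acc=57 shift=7
  byte[6]=0xE8 cont=1 payload=0x68=104: acc |= 104<<7 -> acc=13369 shift=14
  byte[7]=0x54 cont=0 payload=0x54=84: acc |= 84<<14 -> acc=1389625 shift=21 [end]
Varint 4: bytes[5:8] = B9 E8 54 -> value 1389625 (3 byte(s))
  byte[8]=0xC8 cont=1 payload=0x48=72: acc |= 72<<0 -> acc=72 shift=7
  byte[9]=0x84 cont=1 payload=0x04=4: acc |= 4<<7 -> acc=584 shift=14
  byte[10]=0xF2 cont=1 payload=0x72=114: acc |= 114<<14 -> acc=1868360 shift=21
  byte[11]=0x76 cont=0 payload=0x76=118: acc |= 118<<21 -> acc=249332296 shift=28 [end]
Varint 5: bytes[8:12] = C8 84 F2 76 -> value 249332296 (4 byte(s))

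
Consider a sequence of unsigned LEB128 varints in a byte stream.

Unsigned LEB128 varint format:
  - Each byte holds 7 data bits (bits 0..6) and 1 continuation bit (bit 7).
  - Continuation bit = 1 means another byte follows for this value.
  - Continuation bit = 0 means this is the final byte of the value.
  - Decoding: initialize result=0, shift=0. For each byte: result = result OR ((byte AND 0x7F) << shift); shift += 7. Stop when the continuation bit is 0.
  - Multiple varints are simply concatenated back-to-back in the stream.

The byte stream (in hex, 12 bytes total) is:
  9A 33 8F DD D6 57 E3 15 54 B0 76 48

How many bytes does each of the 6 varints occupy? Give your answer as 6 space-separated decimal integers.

Answer: 2 4 2 1 2 1

Derivation:
  byte[0]=0x9A cont=1 payload=0x1A=26: acc |= 26<<0 -> acc=26 shift=7
  byte[1]=0x33 cont=0 payload=0x33=51: acc |= 51<<7 -> acc=6554 shift=14 [end]
Varint 1: bytes[0:2] = 9A 33 -> value 6554 (2 byte(s))
  byte[2]=0x8F cont=1 payload=0x0F=15: acc |= 15<<0 -> acc=15 shift=7
  byte[3]=0xDD cont=1 payload=0x5D=93: acc |= 93<<7 -> acc=11919 shift=14
  byte[4]=0xD6 cont=1 payload=0x56=86: acc |= 86<<14 -> acc=1420943 shift=21
  byte[5]=0x57 cont=0 payload=0x57=87: acc |= 87<<21 -> acc=183873167 shift=28 [end]
Varint 2: bytes[2:6] = 8F DD D6 57 -> value 183873167 (4 byte(s))
  byte[6]=0xE3 cont=1 payload=0x63=99: acc |= 99<<0 -> acc=99 shift=7
  byte[7]=0x15 cont=0 payload=0x15=21: acc |= 21<<7 -> acc=2787 shift=14 [end]
Varint 3: bytes[6:8] = E3 15 -> value 2787 (2 byte(s))
  byte[8]=0x54 cont=0 payload=0x54=84: acc |= 84<<0 -> acc=84 shift=7 [end]
Varint 4: bytes[8:9] = 54 -> value 84 (1 byte(s))
  byte[9]=0xB0 cont=1 payload=0x30=48: acc |= 48<<0 -> acc=48 shift=7
  byte[10]=0x76 cont=0 payload=0x76=118: acc |= 118<<7 -> acc=15152 shift=14 [end]
Varint 5: bytes[9:11] = B0 76 -> value 15152 (2 byte(s))
  byte[11]=0x48 cont=0 payload=0x48=72: acc |= 72<<0 -> acc=72 shift=7 [end]
Varint 6: bytes[11:12] = 48 -> value 72 (1 byte(s))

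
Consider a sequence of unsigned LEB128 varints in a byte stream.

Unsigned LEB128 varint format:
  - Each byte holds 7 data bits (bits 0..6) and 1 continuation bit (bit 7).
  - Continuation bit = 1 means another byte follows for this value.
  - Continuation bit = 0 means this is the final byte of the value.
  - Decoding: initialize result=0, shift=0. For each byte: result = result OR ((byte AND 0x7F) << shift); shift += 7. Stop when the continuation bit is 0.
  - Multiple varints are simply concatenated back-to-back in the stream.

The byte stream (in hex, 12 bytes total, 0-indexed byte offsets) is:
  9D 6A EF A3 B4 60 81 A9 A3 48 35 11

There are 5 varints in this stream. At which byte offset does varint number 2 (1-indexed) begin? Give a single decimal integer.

  byte[0]=0x9D cont=1 payload=0x1D=29: acc |= 29<<0 -> acc=29 shift=7
  byte[1]=0x6A cont=0 payload=0x6A=106: acc |= 106<<7 -> acc=13597 shift=14 [end]
Varint 1: bytes[0:2] = 9D 6A -> value 13597 (2 byte(s))
  byte[2]=0xEF cont=1 payload=0x6F=111: acc |= 111<<0 -> acc=111 shift=7
  byte[3]=0xA3 cont=1 payload=0x23=35: acc |= 35<<7 -> acc=4591 shift=14
  byte[4]=0xB4 cont=1 payload=0x34=52: acc |= 52<<14 -> acc=856559 shift=21
  byte[5]=0x60 cont=0 payload=0x60=96: acc |= 96<<21 -> acc=202183151 shift=28 [end]
Varint 2: bytes[2:6] = EF A3 B4 60 -> value 202183151 (4 byte(s))
  byte[6]=0x81 cont=1 payload=0x01=1: acc |= 1<<0 -> acc=1 shift=7
  byte[7]=0xA9 cont=1 payload=0x29=41: acc |= 41<<7 -> acc=5249 shift=14
  byte[8]=0xA3 cont=1 payload=0x23=35: acc |= 35<<14 -> acc=578689 shift=21
  byte[9]=0x48 cont=0 payload=0x48=72: acc |= 72<<21 -> acc=151573633 shift=28 [end]
Varint 3: bytes[6:10] = 81 A9 A3 48 -> value 151573633 (4 byte(s))
  byte[10]=0x35 cont=0 payload=0x35=53: acc |= 53<<0 -> acc=53 shift=7 [end]
Varint 4: bytes[10:11] = 35 -> value 53 (1 byte(s))
  byte[11]=0x11 cont=0 payload=0x11=17: acc |= 17<<0 -> acc=17 shift=7 [end]
Varint 5: bytes[11:12] = 11 -> value 17 (1 byte(s))

Answer: 2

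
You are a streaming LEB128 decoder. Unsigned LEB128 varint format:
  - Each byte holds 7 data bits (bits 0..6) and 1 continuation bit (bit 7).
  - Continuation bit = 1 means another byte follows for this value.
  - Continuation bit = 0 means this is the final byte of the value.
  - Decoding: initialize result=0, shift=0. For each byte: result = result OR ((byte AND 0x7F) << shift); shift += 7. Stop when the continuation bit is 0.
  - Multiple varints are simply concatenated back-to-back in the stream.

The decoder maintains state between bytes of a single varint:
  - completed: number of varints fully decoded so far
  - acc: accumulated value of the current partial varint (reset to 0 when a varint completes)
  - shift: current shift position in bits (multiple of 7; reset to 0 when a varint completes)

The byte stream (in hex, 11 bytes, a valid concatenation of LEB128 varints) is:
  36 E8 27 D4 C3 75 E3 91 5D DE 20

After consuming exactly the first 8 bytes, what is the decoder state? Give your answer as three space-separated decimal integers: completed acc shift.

Answer: 3 2275 14

Derivation:
byte[0]=0x36 cont=0 payload=0x36: varint #1 complete (value=54); reset -> completed=1 acc=0 shift=0
byte[1]=0xE8 cont=1 payload=0x68: acc |= 104<<0 -> completed=1 acc=104 shift=7
byte[2]=0x27 cont=0 payload=0x27: varint #2 complete (value=5096); reset -> completed=2 acc=0 shift=0
byte[3]=0xD4 cont=1 payload=0x54: acc |= 84<<0 -> completed=2 acc=84 shift=7
byte[4]=0xC3 cont=1 payload=0x43: acc |= 67<<7 -> completed=2 acc=8660 shift=14
byte[5]=0x75 cont=0 payload=0x75: varint #3 complete (value=1925588); reset -> completed=3 acc=0 shift=0
byte[6]=0xE3 cont=1 payload=0x63: acc |= 99<<0 -> completed=3 acc=99 shift=7
byte[7]=0x91 cont=1 payload=0x11: acc |= 17<<7 -> completed=3 acc=2275 shift=14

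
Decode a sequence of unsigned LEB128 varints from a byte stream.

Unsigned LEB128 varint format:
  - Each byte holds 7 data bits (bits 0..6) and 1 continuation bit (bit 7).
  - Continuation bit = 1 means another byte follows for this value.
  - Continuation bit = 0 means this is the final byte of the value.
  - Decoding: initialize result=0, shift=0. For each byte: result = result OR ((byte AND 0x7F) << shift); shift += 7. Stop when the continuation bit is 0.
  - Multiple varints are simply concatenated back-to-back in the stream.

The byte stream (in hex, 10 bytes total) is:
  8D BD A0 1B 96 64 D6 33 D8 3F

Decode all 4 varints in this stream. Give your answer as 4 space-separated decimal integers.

  byte[0]=0x8D cont=1 payload=0x0D=13: acc |= 13<<0 -> acc=13 shift=7
  byte[1]=0xBD cont=1 payload=0x3D=61: acc |= 61<<7 -> acc=7821 shift=14
  byte[2]=0xA0 cont=1 payload=0x20=32: acc |= 32<<14 -> acc=532109 shift=21
  byte[3]=0x1B cont=0 payload=0x1B=27: acc |= 27<<21 -> acc=57155213 shift=28 [end]
Varint 1: bytes[0:4] = 8D BD A0 1B -> value 57155213 (4 byte(s))
  byte[4]=0x96 cont=1 payload=0x16=22: acc |= 22<<0 -> acc=22 shift=7
  byte[5]=0x64 cont=0 payload=0x64=100: acc |= 100<<7 -> acc=12822 shift=14 [end]
Varint 2: bytes[4:6] = 96 64 -> value 12822 (2 byte(s))
  byte[6]=0xD6 cont=1 payload=0x56=86: acc |= 86<<0 -> acc=86 shift=7
  byte[7]=0x33 cont=0 payload=0x33=51: acc |= 51<<7 -> acc=6614 shift=14 [end]
Varint 3: bytes[6:8] = D6 33 -> value 6614 (2 byte(s))
  byte[8]=0xD8 cont=1 payload=0x58=88: acc |= 88<<0 -> acc=88 shift=7
  byte[9]=0x3F cont=0 payload=0x3F=63: acc |= 63<<7 -> acc=8152 shift=14 [end]
Varint 4: bytes[8:10] = D8 3F -> value 8152 (2 byte(s))

Answer: 57155213 12822 6614 8152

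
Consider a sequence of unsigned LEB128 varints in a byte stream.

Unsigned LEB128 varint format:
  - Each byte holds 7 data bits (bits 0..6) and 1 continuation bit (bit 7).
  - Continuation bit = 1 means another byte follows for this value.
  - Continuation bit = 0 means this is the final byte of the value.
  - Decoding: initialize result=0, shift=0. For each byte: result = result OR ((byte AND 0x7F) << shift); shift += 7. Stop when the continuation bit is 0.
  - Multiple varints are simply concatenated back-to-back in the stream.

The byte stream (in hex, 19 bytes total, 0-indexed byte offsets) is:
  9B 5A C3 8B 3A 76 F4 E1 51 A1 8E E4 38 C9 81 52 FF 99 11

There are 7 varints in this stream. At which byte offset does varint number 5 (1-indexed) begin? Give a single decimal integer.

  byte[0]=0x9B cont=1 payload=0x1B=27: acc |= 27<<0 -> acc=27 shift=7
  byte[1]=0x5A cont=0 payload=0x5A=90: acc |= 90<<7 -> acc=11547 shift=14 [end]
Varint 1: bytes[0:2] = 9B 5A -> value 11547 (2 byte(s))
  byte[2]=0xC3 cont=1 payload=0x43=67: acc |= 67<<0 -> acc=67 shift=7
  byte[3]=0x8B cont=1 payload=0x0B=11: acc |= 11<<7 -> acc=1475 shift=14
  byte[4]=0x3A cont=0 payload=0x3A=58: acc |= 58<<14 -> acc=951747 shift=21 [end]
Varint 2: bytes[2:5] = C3 8B 3A -> value 951747 (3 byte(s))
  byte[5]=0x76 cont=0 payload=0x76=118: acc |= 118<<0 -> acc=118 shift=7 [end]
Varint 3: bytes[5:6] = 76 -> value 118 (1 byte(s))
  byte[6]=0xF4 cont=1 payload=0x74=116: acc |= 116<<0 -> acc=116 shift=7
  byte[7]=0xE1 cont=1 payload=0x61=97: acc |= 97<<7 -> acc=12532 shift=14
  byte[8]=0x51 cont=0 payload=0x51=81: acc |= 81<<14 -> acc=1339636 shift=21 [end]
Varint 4: bytes[6:9] = F4 E1 51 -> value 1339636 (3 byte(s))
  byte[9]=0xA1 cont=1 payload=0x21=33: acc |= 33<<0 -> acc=33 shift=7
  byte[10]=0x8E cont=1 payload=0x0E=14: acc |= 14<<7 -> acc=1825 shift=14
  byte[11]=0xE4 cont=1 payload=0x64=100: acc |= 100<<14 -> acc=1640225 shift=21
  byte[12]=0x38 cont=0 payload=0x38=56: acc |= 56<<21 -> acc=119080737 shift=28 [end]
Varint 5: bytes[9:13] = A1 8E E4 38 -> value 119080737 (4 byte(s))
  byte[13]=0xC9 cont=1 payload=0x49=73: acc |= 73<<0 -> acc=73 shift=7
  byte[14]=0x81 cont=1 payload=0x01=1: acc |= 1<<7 -> acc=201 shift=14
  byte[15]=0x52 cont=0 payload=0x52=82: acc |= 82<<14 -> acc=1343689 shift=21 [end]
Varint 6: bytes[13:16] = C9 81 52 -> value 1343689 (3 byte(s))
  byte[16]=0xFF cont=1 payload=0x7F=127: acc |= 127<<0 -> acc=127 shift=7
  byte[17]=0x99 cont=1 payload=0x19=25: acc |= 25<<7 -> acc=3327 shift=14
  byte[18]=0x11 cont=0 payload=0x11=17: acc |= 17<<14 -> acc=281855 shift=21 [end]
Varint 7: bytes[16:19] = FF 99 11 -> value 281855 (3 byte(s))

Answer: 9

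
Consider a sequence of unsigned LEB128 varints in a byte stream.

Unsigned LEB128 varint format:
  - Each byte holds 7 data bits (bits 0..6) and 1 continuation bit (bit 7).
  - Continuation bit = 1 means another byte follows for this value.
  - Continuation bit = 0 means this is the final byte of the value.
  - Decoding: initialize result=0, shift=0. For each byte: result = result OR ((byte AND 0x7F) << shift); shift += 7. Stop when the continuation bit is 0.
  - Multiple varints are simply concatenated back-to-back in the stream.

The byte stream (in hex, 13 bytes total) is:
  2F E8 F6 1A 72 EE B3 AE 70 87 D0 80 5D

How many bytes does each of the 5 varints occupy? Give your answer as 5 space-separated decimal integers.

Answer: 1 3 1 4 4

Derivation:
  byte[0]=0x2F cont=0 payload=0x2F=47: acc |= 47<<0 -> acc=47 shift=7 [end]
Varint 1: bytes[0:1] = 2F -> value 47 (1 byte(s))
  byte[1]=0xE8 cont=1 payload=0x68=104: acc |= 104<<0 -> acc=104 shift=7
  byte[2]=0xF6 cont=1 payload=0x76=118: acc |= 118<<7 -> acc=15208 shift=14
  byte[3]=0x1A cont=0 payload=0x1A=26: acc |= 26<<14 -> acc=441192 shift=21 [end]
Varint 2: bytes[1:4] = E8 F6 1A -> value 441192 (3 byte(s))
  byte[4]=0x72 cont=0 payload=0x72=114: acc |= 114<<0 -> acc=114 shift=7 [end]
Varint 3: bytes[4:5] = 72 -> value 114 (1 byte(s))
  byte[5]=0xEE cont=1 payload=0x6E=110: acc |= 110<<0 -> acc=110 shift=7
  byte[6]=0xB3 cont=1 payload=0x33=51: acc |= 51<<7 -> acc=6638 shift=14
  byte[7]=0xAE cont=1 payload=0x2E=46: acc |= 46<<14 -> acc=760302 shift=21
  byte[8]=0x70 cont=0 payload=0x70=112: acc |= 112<<21 -> acc=235641326 shift=28 [end]
Varint 4: bytes[5:9] = EE B3 AE 70 -> value 235641326 (4 byte(s))
  byte[9]=0x87 cont=1 payload=0x07=7: acc |= 7<<0 -> acc=7 shift=7
  byte[10]=0xD0 cont=1 payload=0x50=80: acc |= 80<<7 -> acc=10247 shift=14
  byte[11]=0x80 cont=1 payload=0x00=0: acc |= 0<<14 -> acc=10247 shift=21
  byte[12]=0x5D cont=0 payload=0x5D=93: acc |= 93<<21 -> acc=195045383 shift=28 [end]
Varint 5: bytes[9:13] = 87 D0 80 5D -> value 195045383 (4 byte(s))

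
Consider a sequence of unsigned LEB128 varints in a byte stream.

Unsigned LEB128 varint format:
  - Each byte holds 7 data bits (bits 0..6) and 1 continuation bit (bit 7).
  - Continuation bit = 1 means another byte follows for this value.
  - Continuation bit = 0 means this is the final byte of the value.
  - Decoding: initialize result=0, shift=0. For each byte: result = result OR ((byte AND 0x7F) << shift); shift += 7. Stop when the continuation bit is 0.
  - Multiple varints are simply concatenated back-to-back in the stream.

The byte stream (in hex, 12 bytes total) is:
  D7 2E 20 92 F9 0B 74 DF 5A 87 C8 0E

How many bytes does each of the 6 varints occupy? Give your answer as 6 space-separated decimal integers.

  byte[0]=0xD7 cont=1 payload=0x57=87: acc |= 87<<0 -> acc=87 shift=7
  byte[1]=0x2E cont=0 payload=0x2E=46: acc |= 46<<7 -> acc=5975 shift=14 [end]
Varint 1: bytes[0:2] = D7 2E -> value 5975 (2 byte(s))
  byte[2]=0x20 cont=0 payload=0x20=32: acc |= 32<<0 -> acc=32 shift=7 [end]
Varint 2: bytes[2:3] = 20 -> value 32 (1 byte(s))
  byte[3]=0x92 cont=1 payload=0x12=18: acc |= 18<<0 -> acc=18 shift=7
  byte[4]=0xF9 cont=1 payload=0x79=121: acc |= 121<<7 -> acc=15506 shift=14
  byte[5]=0x0B cont=0 payload=0x0B=11: acc |= 11<<14 -> acc=195730 shift=21 [end]
Varint 3: bytes[3:6] = 92 F9 0B -> value 195730 (3 byte(s))
  byte[6]=0x74 cont=0 payload=0x74=116: acc |= 116<<0 -> acc=116 shift=7 [end]
Varint 4: bytes[6:7] = 74 -> value 116 (1 byte(s))
  byte[7]=0xDF cont=1 payload=0x5F=95: acc |= 95<<0 -> acc=95 shift=7
  byte[8]=0x5A cont=0 payload=0x5A=90: acc |= 90<<7 -> acc=11615 shift=14 [end]
Varint 5: bytes[7:9] = DF 5A -> value 11615 (2 byte(s))
  byte[9]=0x87 cont=1 payload=0x07=7: acc |= 7<<0 -> acc=7 shift=7
  byte[10]=0xC8 cont=1 payload=0x48=72: acc |= 72<<7 -> acc=9223 shift=14
  byte[11]=0x0E cont=0 payload=0x0E=14: acc |= 14<<14 -> acc=238599 shift=21 [end]
Varint 6: bytes[9:12] = 87 C8 0E -> value 238599 (3 byte(s))

Answer: 2 1 3 1 2 3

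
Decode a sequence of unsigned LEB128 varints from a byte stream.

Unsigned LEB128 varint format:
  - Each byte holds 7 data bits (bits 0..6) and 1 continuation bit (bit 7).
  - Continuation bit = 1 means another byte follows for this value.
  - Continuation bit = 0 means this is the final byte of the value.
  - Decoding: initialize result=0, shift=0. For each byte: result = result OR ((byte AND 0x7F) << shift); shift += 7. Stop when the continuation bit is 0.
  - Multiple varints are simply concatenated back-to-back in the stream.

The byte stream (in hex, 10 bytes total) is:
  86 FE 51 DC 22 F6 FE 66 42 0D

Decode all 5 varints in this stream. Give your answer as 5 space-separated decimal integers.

Answer: 1343238 4444 1687414 66 13

Derivation:
  byte[0]=0x86 cont=1 payload=0x06=6: acc |= 6<<0 -> acc=6 shift=7
  byte[1]=0xFE cont=1 payload=0x7E=126: acc |= 126<<7 -> acc=16134 shift=14
  byte[2]=0x51 cont=0 payload=0x51=81: acc |= 81<<14 -> acc=1343238 shift=21 [end]
Varint 1: bytes[0:3] = 86 FE 51 -> value 1343238 (3 byte(s))
  byte[3]=0xDC cont=1 payload=0x5C=92: acc |= 92<<0 -> acc=92 shift=7
  byte[4]=0x22 cont=0 payload=0x22=34: acc |= 34<<7 -> acc=4444 shift=14 [end]
Varint 2: bytes[3:5] = DC 22 -> value 4444 (2 byte(s))
  byte[5]=0xF6 cont=1 payload=0x76=118: acc |= 118<<0 -> acc=118 shift=7
  byte[6]=0xFE cont=1 payload=0x7E=126: acc |= 126<<7 -> acc=16246 shift=14
  byte[7]=0x66 cont=0 payload=0x66=102: acc |= 102<<14 -> acc=1687414 shift=21 [end]
Varint 3: bytes[5:8] = F6 FE 66 -> value 1687414 (3 byte(s))
  byte[8]=0x42 cont=0 payload=0x42=66: acc |= 66<<0 -> acc=66 shift=7 [end]
Varint 4: bytes[8:9] = 42 -> value 66 (1 byte(s))
  byte[9]=0x0D cont=0 payload=0x0D=13: acc |= 13<<0 -> acc=13 shift=7 [end]
Varint 5: bytes[9:10] = 0D -> value 13 (1 byte(s))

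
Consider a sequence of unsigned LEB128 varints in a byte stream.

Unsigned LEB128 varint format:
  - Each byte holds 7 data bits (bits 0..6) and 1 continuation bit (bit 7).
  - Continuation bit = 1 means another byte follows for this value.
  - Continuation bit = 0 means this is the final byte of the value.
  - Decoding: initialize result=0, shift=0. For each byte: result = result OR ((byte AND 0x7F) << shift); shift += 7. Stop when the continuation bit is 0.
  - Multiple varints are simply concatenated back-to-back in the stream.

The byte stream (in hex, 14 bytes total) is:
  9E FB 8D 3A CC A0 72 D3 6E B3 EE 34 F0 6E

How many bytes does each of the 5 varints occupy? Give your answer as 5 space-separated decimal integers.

  byte[0]=0x9E cont=1 payload=0x1E=30: acc |= 30<<0 -> acc=30 shift=7
  byte[1]=0xFB cont=1 payload=0x7B=123: acc |= 123<<7 -> acc=15774 shift=14
  byte[2]=0x8D cont=1 payload=0x0D=13: acc |= 13<<14 -> acc=228766 shift=21
  byte[3]=0x3A cont=0 payload=0x3A=58: acc |= 58<<21 -> acc=121863582 shift=28 [end]
Varint 1: bytes[0:4] = 9E FB 8D 3A -> value 121863582 (4 byte(s))
  byte[4]=0xCC cont=1 payload=0x4C=76: acc |= 76<<0 -> acc=76 shift=7
  byte[5]=0xA0 cont=1 payload=0x20=32: acc |= 32<<7 -> acc=4172 shift=14
  byte[6]=0x72 cont=0 payload=0x72=114: acc |= 114<<14 -> acc=1871948 shift=21 [end]
Varint 2: bytes[4:7] = CC A0 72 -> value 1871948 (3 byte(s))
  byte[7]=0xD3 cont=1 payload=0x53=83: acc |= 83<<0 -> acc=83 shift=7
  byte[8]=0x6E cont=0 payload=0x6E=110: acc |= 110<<7 -> acc=14163 shift=14 [end]
Varint 3: bytes[7:9] = D3 6E -> value 14163 (2 byte(s))
  byte[9]=0xB3 cont=1 payload=0x33=51: acc |= 51<<0 -> acc=51 shift=7
  byte[10]=0xEE cont=1 payload=0x6E=110: acc |= 110<<7 -> acc=14131 shift=14
  byte[11]=0x34 cont=0 payload=0x34=52: acc |= 52<<14 -> acc=866099 shift=21 [end]
Varint 4: bytes[9:12] = B3 EE 34 -> value 866099 (3 byte(s))
  byte[12]=0xF0 cont=1 payload=0x70=112: acc |= 112<<0 -> acc=112 shift=7
  byte[13]=0x6E cont=0 payload=0x6E=110: acc |= 110<<7 -> acc=14192 shift=14 [end]
Varint 5: bytes[12:14] = F0 6E -> value 14192 (2 byte(s))

Answer: 4 3 2 3 2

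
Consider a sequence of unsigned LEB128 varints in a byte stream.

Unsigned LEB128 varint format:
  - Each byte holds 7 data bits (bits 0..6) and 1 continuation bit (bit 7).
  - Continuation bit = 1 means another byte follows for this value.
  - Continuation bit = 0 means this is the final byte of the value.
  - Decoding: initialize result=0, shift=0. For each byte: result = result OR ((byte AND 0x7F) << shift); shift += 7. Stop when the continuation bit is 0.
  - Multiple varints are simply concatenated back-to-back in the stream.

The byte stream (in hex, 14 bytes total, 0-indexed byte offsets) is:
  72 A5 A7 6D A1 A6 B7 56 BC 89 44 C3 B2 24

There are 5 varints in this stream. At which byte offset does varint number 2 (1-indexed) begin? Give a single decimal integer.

Answer: 1

Derivation:
  byte[0]=0x72 cont=0 payload=0x72=114: acc |= 114<<0 -> acc=114 shift=7 [end]
Varint 1: bytes[0:1] = 72 -> value 114 (1 byte(s))
  byte[1]=0xA5 cont=1 payload=0x25=37: acc |= 37<<0 -> acc=37 shift=7
  byte[2]=0xA7 cont=1 payload=0x27=39: acc |= 39<<7 -> acc=5029 shift=14
  byte[3]=0x6D cont=0 payload=0x6D=109: acc |= 109<<14 -> acc=1790885 shift=21 [end]
Varint 2: bytes[1:4] = A5 A7 6D -> value 1790885 (3 byte(s))
  byte[4]=0xA1 cont=1 payload=0x21=33: acc |= 33<<0 -> acc=33 shift=7
  byte[5]=0xA6 cont=1 payload=0x26=38: acc |= 38<<7 -> acc=4897 shift=14
  byte[6]=0xB7 cont=1 payload=0x37=55: acc |= 55<<14 -> acc=906017 shift=21
  byte[7]=0x56 cont=0 payload=0x56=86: acc |= 86<<21 -> acc=181261089 shift=28 [end]
Varint 3: bytes[4:8] = A1 A6 B7 56 -> value 181261089 (4 byte(s))
  byte[8]=0xBC cont=1 payload=0x3C=60: acc |= 60<<0 -> acc=60 shift=7
  byte[9]=0x89 cont=1 payload=0x09=9: acc |= 9<<7 -> acc=1212 shift=14
  byte[10]=0x44 cont=0 payload=0x44=68: acc |= 68<<14 -> acc=1115324 shift=21 [end]
Varint 4: bytes[8:11] = BC 89 44 -> value 1115324 (3 byte(s))
  byte[11]=0xC3 cont=1 payload=0x43=67: acc |= 67<<0 -> acc=67 shift=7
  byte[12]=0xB2 cont=1 payload=0x32=50: acc |= 50<<7 -> acc=6467 shift=14
  byte[13]=0x24 cont=0 payload=0x24=36: acc |= 36<<14 -> acc=596291 shift=21 [end]
Varint 5: bytes[11:14] = C3 B2 24 -> value 596291 (3 byte(s))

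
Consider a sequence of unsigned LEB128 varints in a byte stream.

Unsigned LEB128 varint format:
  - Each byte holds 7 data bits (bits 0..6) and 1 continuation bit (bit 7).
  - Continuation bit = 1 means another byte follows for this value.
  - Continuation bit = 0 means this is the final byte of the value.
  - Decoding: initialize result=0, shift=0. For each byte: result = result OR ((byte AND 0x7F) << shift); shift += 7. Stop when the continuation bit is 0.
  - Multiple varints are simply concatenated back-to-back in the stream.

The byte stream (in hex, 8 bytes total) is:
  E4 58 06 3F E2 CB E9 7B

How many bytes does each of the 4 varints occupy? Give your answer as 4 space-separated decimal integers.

  byte[0]=0xE4 cont=1 payload=0x64=100: acc |= 100<<0 -> acc=100 shift=7
  byte[1]=0x58 cont=0 payload=0x58=88: acc |= 88<<7 -> acc=11364 shift=14 [end]
Varint 1: bytes[0:2] = E4 58 -> value 11364 (2 byte(s))
  byte[2]=0x06 cont=0 payload=0x06=6: acc |= 6<<0 -> acc=6 shift=7 [end]
Varint 2: bytes[2:3] = 06 -> value 6 (1 byte(s))
  byte[3]=0x3F cont=0 payload=0x3F=63: acc |= 63<<0 -> acc=63 shift=7 [end]
Varint 3: bytes[3:4] = 3F -> value 63 (1 byte(s))
  byte[4]=0xE2 cont=1 payload=0x62=98: acc |= 98<<0 -> acc=98 shift=7
  byte[5]=0xCB cont=1 payload=0x4B=75: acc |= 75<<7 -> acc=9698 shift=14
  byte[6]=0xE9 cont=1 payload=0x69=105: acc |= 105<<14 -> acc=1730018 shift=21
  byte[7]=0x7B cont=0 payload=0x7B=123: acc |= 123<<21 -> acc=259679714 shift=28 [end]
Varint 4: bytes[4:8] = E2 CB E9 7B -> value 259679714 (4 byte(s))

Answer: 2 1 1 4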